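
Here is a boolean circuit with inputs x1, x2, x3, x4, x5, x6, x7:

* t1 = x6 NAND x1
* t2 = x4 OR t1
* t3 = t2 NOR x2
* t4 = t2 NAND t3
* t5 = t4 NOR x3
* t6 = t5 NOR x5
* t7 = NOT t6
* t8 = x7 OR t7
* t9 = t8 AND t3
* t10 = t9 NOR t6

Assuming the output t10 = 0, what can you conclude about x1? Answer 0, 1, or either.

either

Both values of x1 occur among assignments with t10 = 0:
  x1=0: x1=0, x2=0, x3=0, x4=0, x5=0, x6=0, x7=0
  x1=1: x1=1, x2=0, x3=0, x4=0, x5=0, x6=0, x7=0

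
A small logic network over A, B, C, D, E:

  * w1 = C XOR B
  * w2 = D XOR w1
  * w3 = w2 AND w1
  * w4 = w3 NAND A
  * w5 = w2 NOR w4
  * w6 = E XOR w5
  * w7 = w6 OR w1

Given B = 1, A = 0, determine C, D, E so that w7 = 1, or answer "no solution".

C=0, D=0, E=1

Check with B = 1, A = 0 and C=0, D=0, E=1:
w1 = C XOR B = 0 XOR 1 = 1
w2 = D XOR w1 = 0 XOR 1 = 1
w3 = w2 AND w1 = 1 AND 1 = 1
w4 = w3 NAND A = 1 NAND 0 = 1
w5 = w2 NOR w4 = 1 NOR 1 = 0
w6 = E XOR w5 = 1 XOR 0 = 1
w7 = w6 OR w1 = 1 OR 1 = 1
So w7 = 1.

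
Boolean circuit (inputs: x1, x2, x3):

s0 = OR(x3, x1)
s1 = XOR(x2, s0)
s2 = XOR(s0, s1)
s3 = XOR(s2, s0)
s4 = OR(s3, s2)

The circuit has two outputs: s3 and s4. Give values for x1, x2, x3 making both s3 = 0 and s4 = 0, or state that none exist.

x1=0, x2=0, x3=0

Check with x1=0, x2=0, x3=0:
s0 = OR(x3, x1) = OR(0, 0) = 0
s1 = XOR(x2, s0) = XOR(0, 0) = 0
s2 = XOR(s0, s1) = XOR(0, 0) = 0
s3 = XOR(s2, s0) = XOR(0, 0) = 0
s4 = OR(s3, s2) = OR(0, 0) = 0
So s3 = 0 and s4 = 0.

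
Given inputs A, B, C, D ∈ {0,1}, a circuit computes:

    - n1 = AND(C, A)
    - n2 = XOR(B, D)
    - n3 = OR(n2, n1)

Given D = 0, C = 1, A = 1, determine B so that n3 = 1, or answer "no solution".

Check with D = 0, C = 1, A = 1 and B=0:
n1 = AND(C, A) = AND(1, 1) = 1
n2 = XOR(B, D) = XOR(0, 0) = 0
n3 = OR(n2, n1) = OR(0, 1) = 1
So n3 = 1.

B=0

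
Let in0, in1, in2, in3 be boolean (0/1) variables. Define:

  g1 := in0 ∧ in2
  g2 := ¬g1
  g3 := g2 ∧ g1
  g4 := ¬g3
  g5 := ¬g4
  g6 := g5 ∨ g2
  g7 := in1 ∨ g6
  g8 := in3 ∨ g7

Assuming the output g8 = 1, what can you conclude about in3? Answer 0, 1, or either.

either

Both values of in3 occur among assignments with g8 = 1:
  in3=0: in0=0, in1=0, in2=0, in3=0
  in3=1: in0=0, in1=0, in2=0, in3=1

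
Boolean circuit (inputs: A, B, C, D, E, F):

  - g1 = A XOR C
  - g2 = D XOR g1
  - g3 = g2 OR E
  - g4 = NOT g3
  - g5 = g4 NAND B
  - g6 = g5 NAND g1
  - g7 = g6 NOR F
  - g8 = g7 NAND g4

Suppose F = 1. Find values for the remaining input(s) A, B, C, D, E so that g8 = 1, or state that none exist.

Check with F = 1 and A=1, B=0, C=0, D=1, E=1:
g1 = A XOR C = 1 XOR 0 = 1
g2 = D XOR g1 = 1 XOR 1 = 0
g3 = g2 OR E = 0 OR 1 = 1
g4 = NOT g3 = NOT 1 = 0
g5 = g4 NAND B = 0 NAND 0 = 1
g6 = g5 NAND g1 = 1 NAND 1 = 0
g7 = g6 NOR F = 0 NOR 1 = 0
g8 = g7 NAND g4 = 0 NAND 0 = 1
So g8 = 1.

A=1, B=0, C=0, D=1, E=1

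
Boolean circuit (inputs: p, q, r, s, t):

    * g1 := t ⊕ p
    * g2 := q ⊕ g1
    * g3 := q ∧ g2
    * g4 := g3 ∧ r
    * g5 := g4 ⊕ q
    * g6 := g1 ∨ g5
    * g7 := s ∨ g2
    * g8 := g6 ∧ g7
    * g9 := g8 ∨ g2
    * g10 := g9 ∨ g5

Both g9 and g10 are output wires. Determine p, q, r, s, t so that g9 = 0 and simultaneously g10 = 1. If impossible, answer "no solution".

Check with p=0 q=1 r=0 s=0 t=1:
g1 = t ⊕ p = 1 ⊕ 0 = 1
g2 = q ⊕ g1 = 1 ⊕ 1 = 0
g3 = q ∧ g2 = 1 ∧ 0 = 0
g4 = g3 ∧ r = 0 ∧ 0 = 0
g5 = g4 ⊕ q = 0 ⊕ 1 = 1
g6 = g1 ∨ g5 = 1 ∨ 1 = 1
g7 = s ∨ g2 = 0 ∨ 0 = 0
g8 = g6 ∧ g7 = 1 ∧ 0 = 0
g9 = g8 ∨ g2 = 0 ∨ 0 = 0
g10 = g9 ∨ g5 = 0 ∨ 1 = 1
So g9 = 0 and g10 = 1.

p=0 q=1 r=0 s=0 t=1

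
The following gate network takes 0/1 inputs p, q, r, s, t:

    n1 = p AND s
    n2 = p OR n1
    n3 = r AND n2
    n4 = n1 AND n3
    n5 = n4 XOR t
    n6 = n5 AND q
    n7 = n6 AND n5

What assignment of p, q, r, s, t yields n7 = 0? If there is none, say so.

p=0, q=0, r=0, s=1, t=0

Check with p=0, q=0, r=0, s=1, t=0:
n1 = p AND s = 0 AND 1 = 0
n2 = p OR n1 = 0 OR 0 = 0
n3 = r AND n2 = 0 AND 0 = 0
n4 = n1 AND n3 = 0 AND 0 = 0
n5 = n4 XOR t = 0 XOR 0 = 0
n6 = n5 AND q = 0 AND 0 = 0
n7 = n6 AND n5 = 0 AND 0 = 0
So n7 = 0 as required.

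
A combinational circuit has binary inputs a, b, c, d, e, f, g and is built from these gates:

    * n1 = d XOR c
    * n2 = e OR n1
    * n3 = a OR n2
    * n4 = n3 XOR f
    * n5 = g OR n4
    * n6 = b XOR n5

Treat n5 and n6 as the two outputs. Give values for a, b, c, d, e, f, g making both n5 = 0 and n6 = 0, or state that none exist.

a=0 b=0 c=0 d=0 e=1 f=1 g=0

Check with a=0 b=0 c=0 d=0 e=1 f=1 g=0:
n1 = d XOR c = 0 XOR 0 = 0
n2 = e OR n1 = 1 OR 0 = 1
n3 = a OR n2 = 0 OR 1 = 1
n4 = n3 XOR f = 1 XOR 1 = 0
n5 = g OR n4 = 0 OR 0 = 0
n6 = b XOR n5 = 0 XOR 0 = 0
So n5 = 0 and n6 = 0.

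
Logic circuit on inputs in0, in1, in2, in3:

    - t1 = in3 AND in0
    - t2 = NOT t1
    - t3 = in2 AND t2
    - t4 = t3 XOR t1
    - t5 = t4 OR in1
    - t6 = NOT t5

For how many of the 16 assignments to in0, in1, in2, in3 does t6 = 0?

t6 = NOT t5 must be 0, so t5 = 1.
Enumerating the 16 input combinations, 13 give t6 = 0 and 3 give t6 = 1.

13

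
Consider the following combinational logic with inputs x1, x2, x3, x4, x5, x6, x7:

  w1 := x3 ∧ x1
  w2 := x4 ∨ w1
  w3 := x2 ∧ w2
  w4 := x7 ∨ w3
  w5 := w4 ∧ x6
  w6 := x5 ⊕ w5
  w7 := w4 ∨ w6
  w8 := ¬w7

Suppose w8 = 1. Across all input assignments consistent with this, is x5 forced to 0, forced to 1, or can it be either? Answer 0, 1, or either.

w8 = ¬w7 must be 1, so w7 = 0.
w7 = w4 ∨ w6 must be 0, so both w4 = 0 and w6 = 0.
w4 = x7 ∨ w3 must be 0, so both x7 = 0 and w3 = 0.
Every assignment with w8 = 1 has x5 = 0; there are 22 such assignment(s).

0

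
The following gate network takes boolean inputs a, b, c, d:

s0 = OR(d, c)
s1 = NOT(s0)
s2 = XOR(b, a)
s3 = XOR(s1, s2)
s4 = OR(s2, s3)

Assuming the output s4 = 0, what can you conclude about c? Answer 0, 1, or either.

Both values of c occur among assignments with s4 = 0:
  c=0: a=0, b=0, c=0, d=1
  c=1: a=0, b=0, c=1, d=0

either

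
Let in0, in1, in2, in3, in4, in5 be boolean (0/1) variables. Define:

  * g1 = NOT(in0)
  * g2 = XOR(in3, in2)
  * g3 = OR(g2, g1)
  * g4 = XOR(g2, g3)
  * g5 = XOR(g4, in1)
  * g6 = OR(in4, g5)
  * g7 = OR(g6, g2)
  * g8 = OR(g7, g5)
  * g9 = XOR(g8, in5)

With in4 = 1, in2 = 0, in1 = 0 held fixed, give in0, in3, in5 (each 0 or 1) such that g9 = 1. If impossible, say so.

in0=0, in3=0, in5=0

g9 = XOR(g8, in5) must be 1, so g8 and in5 differ.
Check with in4 = 1, in2 = 0, in1 = 0 and in0=0, in3=0, in5=0:
g1 = NOT(in0) = NOT 0 = 1
g2 = XOR(in3, in2) = XOR(0, 0) = 0
g3 = OR(g2, g1) = OR(0, 1) = 1
g4 = XOR(g2, g3) = XOR(0, 1) = 1
g5 = XOR(g4, in1) = XOR(1, 0) = 1
g6 = OR(in4, g5) = OR(1, 1) = 1
g7 = OR(g6, g2) = OR(1, 0) = 1
g8 = OR(g7, g5) = OR(1, 1) = 1
g9 = XOR(g8, in5) = XOR(1, 0) = 1
So g9 = 1.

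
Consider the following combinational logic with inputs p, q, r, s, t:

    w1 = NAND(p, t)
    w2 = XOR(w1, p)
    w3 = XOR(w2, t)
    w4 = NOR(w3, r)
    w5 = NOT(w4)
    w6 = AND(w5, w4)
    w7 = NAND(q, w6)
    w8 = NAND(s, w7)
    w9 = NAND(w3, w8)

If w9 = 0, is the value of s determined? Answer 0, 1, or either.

0

w9 = NAND(w3, w8) must be 0, so both w3 = 1 and w8 = 1.
w3 = XOR(w2, t) must be 1, so w2 and t differ.
w8 = NAND(s, w7) must be 1, so at least one of s, w7 is 0.
Every assignment with w9 = 0 has s = 0; there are 4 such assignment(s).
  p=0, q=0, r=0, s=0, t=0
  p=0, q=0, r=1, s=0, t=0
  p=0, q=1, r=0, s=0, t=0
  p=0, q=1, r=1, s=0, t=0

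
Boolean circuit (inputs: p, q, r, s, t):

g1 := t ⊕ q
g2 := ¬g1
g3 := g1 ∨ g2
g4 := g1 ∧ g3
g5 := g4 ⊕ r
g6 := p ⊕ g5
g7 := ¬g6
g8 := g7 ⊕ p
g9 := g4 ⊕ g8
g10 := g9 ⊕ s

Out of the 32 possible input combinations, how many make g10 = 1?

g10 = g9 ⊕ s must be 1, so g9 and s differ.
Enumerating the 32 input combinations, 16 give g10 = 1 and 16 give g10 = 0.

16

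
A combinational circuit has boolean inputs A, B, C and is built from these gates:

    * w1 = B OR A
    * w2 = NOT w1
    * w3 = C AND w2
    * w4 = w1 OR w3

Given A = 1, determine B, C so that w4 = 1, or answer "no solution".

B=0 C=0

w4 = w1 OR w3 must be 1, so at least one of w1, w3 is 1.
Check with A = 1 and B=0, C=0:
w1 = B OR A = 0 OR 1 = 1
w2 = NOT w1 = NOT 1 = 0
w3 = C AND w2 = 0 AND 0 = 0
w4 = w1 OR w3 = 1 OR 0 = 1
So w4 = 1.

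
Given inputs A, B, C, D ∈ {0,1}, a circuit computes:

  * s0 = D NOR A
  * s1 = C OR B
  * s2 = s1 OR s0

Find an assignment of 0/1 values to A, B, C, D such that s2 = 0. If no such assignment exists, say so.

s2 = s1 OR s0 must be 0, so both s1 = 0 and s0 = 0.
s1 = C OR B must be 0, so both C = 0 and B = 0.
Check with A=1, B=0, C=0, D=1:
s0 = D NOR A = 1 NOR 1 = 0
s1 = C OR B = 0 OR 0 = 0
s2 = s1 OR s0 = 0 OR 0 = 0
So s2 = 0 as required.

A=1, B=0, C=0, D=1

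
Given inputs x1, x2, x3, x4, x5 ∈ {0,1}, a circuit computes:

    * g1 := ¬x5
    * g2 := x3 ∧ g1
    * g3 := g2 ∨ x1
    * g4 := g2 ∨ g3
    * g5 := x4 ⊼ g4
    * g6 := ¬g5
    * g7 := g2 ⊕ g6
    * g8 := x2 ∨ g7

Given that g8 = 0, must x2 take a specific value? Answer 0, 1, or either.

0

g8 = x2 ∨ g7 must be 0, so both x2 = 0 and g7 = 0.
g7 = g2 ⊕ g6 must be 0, so g2 and g6 are equal.
Every assignment with g8 = 0 has x2 = 0; there are 11 such assignment(s).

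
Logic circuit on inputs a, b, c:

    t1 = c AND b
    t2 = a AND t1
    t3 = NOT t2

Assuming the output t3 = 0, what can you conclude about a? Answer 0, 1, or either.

t3 = NOT t2 must be 0, so t2 = 1.
t2 = a AND t1 must be 1, so both a = 1 and t1 = 1.
t1 = c AND b must be 1, so both c = 1 and b = 1.
Every assignment with t3 = 0 has a = 1; there are 1 such assignment(s).
  a=1, b=1, c=1

1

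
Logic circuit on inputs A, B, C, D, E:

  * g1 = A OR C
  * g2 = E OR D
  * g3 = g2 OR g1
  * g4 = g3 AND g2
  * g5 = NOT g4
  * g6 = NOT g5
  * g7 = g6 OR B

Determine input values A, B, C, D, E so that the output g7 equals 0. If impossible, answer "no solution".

g7 = g6 OR B must be 0, so both g6 = 0 and B = 0.
g6 = NOT g5 must be 0, so g5 = 1.
Check with A=1, B=0, C=1, D=0, E=0:
g1 = A OR C = 1 OR 1 = 1
g2 = E OR D = 0 OR 0 = 0
g3 = g2 OR g1 = 0 OR 1 = 1
g4 = g3 AND g2 = 1 AND 0 = 0
g5 = NOT g4 = NOT 0 = 1
g6 = NOT g5 = NOT 1 = 0
g7 = g6 OR B = 0 OR 0 = 0
So g7 = 0 as required.

A=1, B=0, C=1, D=0, E=0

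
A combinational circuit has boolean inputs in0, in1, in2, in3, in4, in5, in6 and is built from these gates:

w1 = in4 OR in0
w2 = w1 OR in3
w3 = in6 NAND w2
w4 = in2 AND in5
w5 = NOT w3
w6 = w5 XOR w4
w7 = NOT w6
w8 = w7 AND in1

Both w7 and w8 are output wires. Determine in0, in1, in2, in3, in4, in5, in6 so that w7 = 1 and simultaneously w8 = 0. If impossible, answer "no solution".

in0=0, in1=0, in2=0, in3=0, in4=1, in5=1, in6=0

Check with in0=0, in1=0, in2=0, in3=0, in4=1, in5=1, in6=0:
w1 = in4 OR in0 = 1 OR 0 = 1
w2 = w1 OR in3 = 1 OR 0 = 1
w3 = in6 NAND w2 = 0 NAND 1 = 1
w4 = in2 AND in5 = 0 AND 1 = 0
w5 = NOT w3 = NOT 1 = 0
w6 = w5 XOR w4 = 0 XOR 0 = 0
w7 = NOT w6 = NOT 0 = 1
w8 = w7 AND in1 = 1 AND 0 = 0
So w7 = 1 and w8 = 0.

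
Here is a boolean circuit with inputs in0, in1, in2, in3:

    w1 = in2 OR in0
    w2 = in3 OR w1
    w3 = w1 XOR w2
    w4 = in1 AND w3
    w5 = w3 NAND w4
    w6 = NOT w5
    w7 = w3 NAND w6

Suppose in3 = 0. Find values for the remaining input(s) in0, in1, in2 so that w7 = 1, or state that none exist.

w7 = w3 NAND w6 must be 1, so at least one of w3, w6 is 0.
Check with in3 = 0 and in0=0, in1=1, in2=0:
w1 = in2 OR in0 = 0 OR 0 = 0
w2 = in3 OR w1 = 0 OR 0 = 0
w3 = w1 XOR w2 = 0 XOR 0 = 0
w4 = in1 AND w3 = 1 AND 0 = 0
w5 = w3 NAND w4 = 0 NAND 0 = 1
w6 = NOT w5 = NOT 1 = 0
w7 = w3 NAND w6 = 0 NAND 0 = 1
So w7 = 1.

in0=0 in1=1 in2=0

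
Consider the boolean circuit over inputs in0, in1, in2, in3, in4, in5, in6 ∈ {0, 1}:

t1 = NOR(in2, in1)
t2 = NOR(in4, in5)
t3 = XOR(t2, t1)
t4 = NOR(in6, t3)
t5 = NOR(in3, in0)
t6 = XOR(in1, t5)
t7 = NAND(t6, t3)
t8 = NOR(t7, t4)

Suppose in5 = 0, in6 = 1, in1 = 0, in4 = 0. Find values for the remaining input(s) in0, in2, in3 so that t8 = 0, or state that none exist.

in0=1, in2=1, in3=1

t8 = NOR(t7, t4) must be 0, so at least one of t7, t4 is 1.
Check with in5 = 0, in6 = 1, in1 = 0, in4 = 0 and in0=1, in2=1, in3=1:
t1 = NOR(in2, in1) = NOR(1, 0) = 0
t2 = NOR(in4, in5) = NOR(0, 0) = 1
t3 = XOR(t2, t1) = XOR(1, 0) = 1
t4 = NOR(in6, t3) = NOR(1, 1) = 0
t5 = NOR(in3, in0) = NOR(1, 1) = 0
t6 = XOR(in1, t5) = XOR(0, 0) = 0
t7 = NAND(t6, t3) = NAND(0, 1) = 1
t8 = NOR(t7, t4) = NOR(1, 0) = 0
So t8 = 0.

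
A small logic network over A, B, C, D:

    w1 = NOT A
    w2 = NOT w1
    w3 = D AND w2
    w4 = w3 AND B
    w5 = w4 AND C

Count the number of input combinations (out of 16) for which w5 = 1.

w5 = w4 AND C must be 1, so both w4 = 1 and C = 1.
w4 = w3 AND B must be 1, so both w3 = 1 and B = 1.
Satisfying assignments:
  A=1, B=1, C=1, D=1

1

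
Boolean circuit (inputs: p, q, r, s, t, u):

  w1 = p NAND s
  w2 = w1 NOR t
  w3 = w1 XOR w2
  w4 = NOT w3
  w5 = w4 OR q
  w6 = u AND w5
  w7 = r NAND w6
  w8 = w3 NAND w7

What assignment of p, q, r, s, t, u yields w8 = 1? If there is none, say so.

w8 = w3 NAND w7 must be 1, so at least one of w3, w7 is 0.
Check with p=1 q=1 r=1 s=1 t=1 u=0:
w1 = p NAND s = 1 NAND 1 = 0
w2 = w1 NOR t = 0 NOR 1 = 0
w3 = w1 XOR w2 = 0 XOR 0 = 0
w4 = NOT w3 = NOT 0 = 1
w5 = w4 OR q = 1 OR 1 = 1
w6 = u AND w5 = 0 AND 1 = 0
w7 = r NAND w6 = 1 NAND 0 = 1
w8 = w3 NAND w7 = 0 NAND 1 = 1
So w8 = 1 as required.

p=1 q=1 r=1 s=1 t=1 u=0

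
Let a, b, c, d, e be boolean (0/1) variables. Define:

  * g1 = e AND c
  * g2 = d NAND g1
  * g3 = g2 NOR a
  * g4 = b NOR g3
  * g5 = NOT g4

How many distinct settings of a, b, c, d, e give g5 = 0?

15

g5 = NOT g4 must be 0, so g4 = 1.
Enumerating the 32 input combinations, 15 give g5 = 0 and 17 give g5 = 1.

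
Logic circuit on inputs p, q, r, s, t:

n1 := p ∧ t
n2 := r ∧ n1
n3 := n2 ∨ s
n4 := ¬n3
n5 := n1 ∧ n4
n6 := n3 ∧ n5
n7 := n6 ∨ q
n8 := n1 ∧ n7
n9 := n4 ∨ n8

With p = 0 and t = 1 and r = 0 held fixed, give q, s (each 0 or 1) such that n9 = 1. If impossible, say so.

n9 = n4 ∨ n8 must be 1, so at least one of n4, n8 is 1.
Check with p = 0 and t = 1 and r = 0 and q=1, s=0:
n1 = p ∧ t = 0 ∧ 1 = 0
n2 = r ∧ n1 = 0 ∧ 0 = 0
n3 = n2 ∨ s = 0 ∨ 0 = 0
n4 = ¬n3 = ¬0 = 1
n5 = n1 ∧ n4 = 0 ∧ 1 = 0
n6 = n3 ∧ n5 = 0 ∧ 0 = 0
n7 = n6 ∨ q = 0 ∨ 1 = 1
n8 = n1 ∧ n7 = 0 ∧ 1 = 0
n9 = n4 ∨ n8 = 1 ∨ 0 = 1
So n9 = 1.

q=1, s=0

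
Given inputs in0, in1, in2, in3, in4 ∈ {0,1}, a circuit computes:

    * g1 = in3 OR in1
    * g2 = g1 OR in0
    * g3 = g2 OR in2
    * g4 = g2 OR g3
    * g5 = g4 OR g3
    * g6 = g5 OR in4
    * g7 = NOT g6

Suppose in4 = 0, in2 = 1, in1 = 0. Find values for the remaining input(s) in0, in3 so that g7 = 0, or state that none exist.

in0=1, in3=1

g7 = NOT g6 must be 0, so g6 = 1.
Check with in4 = 0, in2 = 1, in1 = 0 and in0=1, in3=1:
g1 = in3 OR in1 = 1 OR 0 = 1
g2 = g1 OR in0 = 1 OR 1 = 1
g3 = g2 OR in2 = 1 OR 1 = 1
g4 = g2 OR g3 = 1 OR 1 = 1
g5 = g4 OR g3 = 1 OR 1 = 1
g6 = g5 OR in4 = 1 OR 0 = 1
g7 = NOT g6 = NOT 1 = 0
So g7 = 0.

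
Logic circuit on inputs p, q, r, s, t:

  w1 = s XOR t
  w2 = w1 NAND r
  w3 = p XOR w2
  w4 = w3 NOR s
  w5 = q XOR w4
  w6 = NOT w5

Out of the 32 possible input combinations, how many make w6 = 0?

w6 = NOT w5 must be 0, so w5 = 1.
Enumerating the 32 input combinations, 16 give w6 = 0 and 16 give w6 = 1.

16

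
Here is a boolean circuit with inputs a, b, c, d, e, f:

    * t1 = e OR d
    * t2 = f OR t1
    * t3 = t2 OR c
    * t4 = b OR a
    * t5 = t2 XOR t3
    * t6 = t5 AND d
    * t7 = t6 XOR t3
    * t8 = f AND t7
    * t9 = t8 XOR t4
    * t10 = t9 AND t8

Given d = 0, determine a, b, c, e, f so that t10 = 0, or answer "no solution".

Check with d = 0 and a=0, b=1, c=0, e=1, f=1:
t1 = e OR d = 1 OR 0 = 1
t2 = f OR t1 = 1 OR 1 = 1
t3 = t2 OR c = 1 OR 0 = 1
t4 = b OR a = 1 OR 0 = 1
t5 = t2 XOR t3 = 1 XOR 1 = 0
t6 = t5 AND d = 0 AND 0 = 0
t7 = t6 XOR t3 = 0 XOR 1 = 1
t8 = f AND t7 = 1 AND 1 = 1
t9 = t8 XOR t4 = 1 XOR 1 = 0
t10 = t9 AND t8 = 0 AND 1 = 0
So t10 = 0.

a=0, b=1, c=0, e=1, f=1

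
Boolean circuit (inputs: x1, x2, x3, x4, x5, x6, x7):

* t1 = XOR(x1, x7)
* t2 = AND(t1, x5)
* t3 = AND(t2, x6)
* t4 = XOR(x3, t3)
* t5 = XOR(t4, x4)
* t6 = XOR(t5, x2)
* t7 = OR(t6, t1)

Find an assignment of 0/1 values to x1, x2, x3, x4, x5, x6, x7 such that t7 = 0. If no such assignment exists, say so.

t7 = OR(t6, t1) must be 0, so both t6 = 0 and t1 = 0.
t6 = XOR(t5, x2) must be 0, so t5 and x2 are equal.
Check with x1=0, x2=1, x3=0, x4=1, x5=1, x6=0, x7=0:
t1 = XOR(x1, x7) = XOR(0, 0) = 0
t2 = AND(t1, x5) = AND(0, 1) = 0
t3 = AND(t2, x6) = AND(0, 0) = 0
t4 = XOR(x3, t3) = XOR(0, 0) = 0
t5 = XOR(t4, x4) = XOR(0, 1) = 1
t6 = XOR(t5, x2) = XOR(1, 1) = 0
t7 = OR(t6, t1) = OR(0, 0) = 0
So t7 = 0 as required.

x1=0, x2=1, x3=0, x4=1, x5=1, x6=0, x7=0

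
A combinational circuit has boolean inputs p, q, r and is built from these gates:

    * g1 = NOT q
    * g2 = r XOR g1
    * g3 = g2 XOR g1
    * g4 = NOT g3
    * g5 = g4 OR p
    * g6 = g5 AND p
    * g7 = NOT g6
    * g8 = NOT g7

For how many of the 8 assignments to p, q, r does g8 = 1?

g8 = NOT g7 must be 1, so g7 = 0.
Enumerating the 8 input combinations, 4 give g8 = 1 and 4 give g8 = 0.

4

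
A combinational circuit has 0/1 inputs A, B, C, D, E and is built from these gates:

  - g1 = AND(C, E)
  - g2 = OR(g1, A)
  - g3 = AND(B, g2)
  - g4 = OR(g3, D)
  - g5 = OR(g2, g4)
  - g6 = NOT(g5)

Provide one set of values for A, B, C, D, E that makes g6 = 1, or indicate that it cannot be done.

g6 = NOT(g5) must be 1, so g5 = 0.
g5 = OR(g2, g4) must be 0, so both g2 = 0 and g4 = 0.
g2 = OR(g1, A) must be 0, so both g1 = 0 and A = 0.
Check with A=0, B=1, C=0, D=0, E=0:
g1 = AND(C, E) = AND(0, 0) = 0
g2 = OR(g1, A) = OR(0, 0) = 0
g3 = AND(B, g2) = AND(1, 0) = 0
g4 = OR(g3, D) = OR(0, 0) = 0
g5 = OR(g2, g4) = OR(0, 0) = 0
g6 = NOT(g5) = NOT 0 = 1
So g6 = 1 as required.

A=0, B=1, C=0, D=0, E=0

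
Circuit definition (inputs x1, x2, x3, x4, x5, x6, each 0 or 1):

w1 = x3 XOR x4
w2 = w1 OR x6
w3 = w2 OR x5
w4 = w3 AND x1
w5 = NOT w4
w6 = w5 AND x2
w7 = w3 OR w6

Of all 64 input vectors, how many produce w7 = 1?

60

w7 = w3 OR w6 must be 1, so at least one of w3, w6 is 1.
Enumerating the 64 input combinations, 60 give w7 = 1 and 4 give w7 = 0.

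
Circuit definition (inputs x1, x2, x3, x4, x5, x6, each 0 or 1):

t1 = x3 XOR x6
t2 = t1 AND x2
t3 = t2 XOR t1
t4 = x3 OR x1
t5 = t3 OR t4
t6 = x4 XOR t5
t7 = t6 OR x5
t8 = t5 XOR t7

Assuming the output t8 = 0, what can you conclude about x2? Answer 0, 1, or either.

either

Both values of x2 occur among assignments with t8 = 0:
  x2=0: x1=0, x2=0, x3=0, x4=0, x5=0, x6=0
  x2=1: x1=0, x2=1, x3=0, x4=0, x5=0, x6=0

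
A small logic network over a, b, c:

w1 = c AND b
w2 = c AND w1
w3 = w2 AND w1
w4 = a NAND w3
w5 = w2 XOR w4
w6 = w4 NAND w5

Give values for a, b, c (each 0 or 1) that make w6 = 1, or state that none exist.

w6 = w4 NAND w5 must be 1, so at least one of w4, w5 is 0.
Check with a=1, b=1, c=1:
w1 = c AND b = 1 AND 1 = 1
w2 = c AND w1 = 1 AND 1 = 1
w3 = w2 AND w1 = 1 AND 1 = 1
w4 = a NAND w3 = 1 NAND 1 = 0
w5 = w2 XOR w4 = 1 XOR 0 = 1
w6 = w4 NAND w5 = 0 NAND 1 = 1
So w6 = 1 as required.

a=1, b=1, c=1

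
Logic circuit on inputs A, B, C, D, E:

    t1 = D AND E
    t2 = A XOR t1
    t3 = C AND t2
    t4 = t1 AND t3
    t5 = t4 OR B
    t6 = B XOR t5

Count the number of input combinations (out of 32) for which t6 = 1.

1

t6 = B XOR t5 must be 1, so B and t5 differ.
Satisfying assignments:
  A=0, B=0, C=1, D=1, E=1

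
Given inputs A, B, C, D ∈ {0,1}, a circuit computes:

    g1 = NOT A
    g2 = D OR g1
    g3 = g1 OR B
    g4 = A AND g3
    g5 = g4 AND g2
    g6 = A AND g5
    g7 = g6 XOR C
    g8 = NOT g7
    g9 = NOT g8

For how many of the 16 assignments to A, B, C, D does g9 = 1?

8

g9 = NOT g8 must be 1, so g8 = 0.
Enumerating the 16 input combinations, 8 give g9 = 1 and 8 give g9 = 0.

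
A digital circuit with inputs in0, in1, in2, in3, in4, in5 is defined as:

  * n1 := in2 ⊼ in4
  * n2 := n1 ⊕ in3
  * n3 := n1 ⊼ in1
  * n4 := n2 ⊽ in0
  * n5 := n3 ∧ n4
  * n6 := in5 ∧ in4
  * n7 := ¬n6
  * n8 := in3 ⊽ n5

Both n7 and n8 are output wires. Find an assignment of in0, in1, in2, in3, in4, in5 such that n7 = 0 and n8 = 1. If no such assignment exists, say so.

Check with in0=1, in1=1, in2=1, in3=0, in4=1, in5=1:
n1 = in2 ⊼ in4 = 1 ⊼ 1 = 0
n2 = n1 ⊕ in3 = 0 ⊕ 0 = 0
n3 = n1 ⊼ in1 = 0 ⊼ 1 = 1
n4 = n2 ⊽ in0 = 0 ⊽ 1 = 0
n5 = n3 ∧ n4 = 1 ∧ 0 = 0
n6 = in5 ∧ in4 = 1 ∧ 1 = 1
n7 = ¬n6 = ¬1 = 0
n8 = in3 ⊽ n5 = 0 ⊽ 0 = 1
So n7 = 0 and n8 = 1.

in0=1, in1=1, in2=1, in3=0, in4=1, in5=1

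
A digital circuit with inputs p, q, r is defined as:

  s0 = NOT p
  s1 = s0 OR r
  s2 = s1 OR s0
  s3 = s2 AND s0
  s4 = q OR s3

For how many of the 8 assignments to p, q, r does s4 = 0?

s4 = q OR s3 must be 0, so both q = 0 and s3 = 0.
s3 = s2 AND s0 must be 0, so at least one of s2, s0 is 0.
Enumerating the 8 input combinations, 2 give s4 = 0 and 6 give s4 = 1.

2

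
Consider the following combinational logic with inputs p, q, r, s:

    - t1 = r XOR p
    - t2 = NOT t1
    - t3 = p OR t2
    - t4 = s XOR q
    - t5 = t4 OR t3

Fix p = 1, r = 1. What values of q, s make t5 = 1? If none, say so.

t5 = t4 OR t3 must be 1, so at least one of t4, t3 is 1.
Check with p = 1, r = 1 and q=1, s=0:
t1 = r XOR p = 1 XOR 1 = 0
t2 = NOT t1 = NOT 0 = 1
t3 = p OR t2 = 1 OR 1 = 1
t4 = s XOR q = 0 XOR 1 = 1
t5 = t4 OR t3 = 1 OR 1 = 1
So t5 = 1.

q=1, s=0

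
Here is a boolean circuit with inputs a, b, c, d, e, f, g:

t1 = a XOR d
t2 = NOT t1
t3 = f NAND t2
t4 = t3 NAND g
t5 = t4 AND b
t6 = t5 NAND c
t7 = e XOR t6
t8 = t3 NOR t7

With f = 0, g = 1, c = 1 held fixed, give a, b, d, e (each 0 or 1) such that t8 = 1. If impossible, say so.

With f = 0, g = 1, c = 1 fixed, none of the 16 settings of a, b, d, e give t8 = 1.
For example, with a=0, b=0, d=0, e=1:
t1 = a XOR d = 0 XOR 0 = 0
t2 = NOT t1 = NOT 0 = 1
t3 = f NAND t2 = 0 NAND 1 = 1
t4 = t3 NAND g = 1 NAND 1 = 0
t5 = t4 AND b = 0 AND 0 = 0
t6 = t5 NAND c = 0 NAND 1 = 1
t7 = e XOR t6 = 1 XOR 1 = 0
t8 = t3 NOR t7 = 1 NOR 0 = 0
giving t8 = 0 ≠ 1.

no solution exists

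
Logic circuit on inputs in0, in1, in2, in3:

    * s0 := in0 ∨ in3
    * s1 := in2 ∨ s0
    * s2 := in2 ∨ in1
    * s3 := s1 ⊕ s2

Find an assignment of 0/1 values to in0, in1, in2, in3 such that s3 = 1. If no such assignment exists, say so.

s3 = s1 ⊕ s2 must be 1, so s1 and s2 differ.
Check with in0=0, in1=0, in2=0, in3=1:
s0 = in0 ∨ in3 = 0 ∨ 1 = 1
s1 = in2 ∨ s0 = 0 ∨ 1 = 1
s2 = in2 ∨ in1 = 0 ∨ 0 = 0
s3 = s1 ⊕ s2 = 1 ⊕ 0 = 1
So s3 = 1 as required.

in0=0, in1=0, in2=0, in3=1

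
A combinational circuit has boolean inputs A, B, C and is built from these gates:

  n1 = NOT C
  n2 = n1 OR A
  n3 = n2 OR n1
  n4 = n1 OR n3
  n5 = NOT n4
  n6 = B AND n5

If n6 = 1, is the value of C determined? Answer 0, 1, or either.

n6 = B AND n5 must be 1, so both B = 1 and n5 = 1.
n5 = NOT n4 must be 1, so n4 = 0.
n4 = n1 OR n3 must be 0, so both n1 = 0 and n3 = 0.
Every assignment with n6 = 1 has C = 1; there are 1 such assignment(s).
  A=0, B=1, C=1

1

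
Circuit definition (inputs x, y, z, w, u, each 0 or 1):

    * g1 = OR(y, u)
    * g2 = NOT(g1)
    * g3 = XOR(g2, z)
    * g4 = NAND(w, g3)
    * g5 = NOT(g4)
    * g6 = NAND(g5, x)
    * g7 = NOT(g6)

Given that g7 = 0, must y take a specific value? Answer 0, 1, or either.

Both values of y occur among assignments with g7 = 0:
  y=0: x=0, y=0, z=0, w=0, u=0
  y=1: x=0, y=1, z=0, w=0, u=0

either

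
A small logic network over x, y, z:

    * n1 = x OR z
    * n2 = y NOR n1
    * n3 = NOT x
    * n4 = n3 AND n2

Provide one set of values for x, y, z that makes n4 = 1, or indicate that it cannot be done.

n4 = n3 AND n2 must be 1, so both n3 = 1 and n2 = 1.
n3 = NOT x must be 1, so x = 0.
n2 = y NOR n1 must be 1, so both y = 0 and n1 = 0.
Check with x=0 y=0 z=0:
n1 = x OR z = 0 OR 0 = 0
n2 = y NOR n1 = 0 NOR 0 = 1
n3 = NOT x = NOT 0 = 1
n4 = n3 AND n2 = 1 AND 1 = 1
So n4 = 1 as required.

x=0 y=0 z=0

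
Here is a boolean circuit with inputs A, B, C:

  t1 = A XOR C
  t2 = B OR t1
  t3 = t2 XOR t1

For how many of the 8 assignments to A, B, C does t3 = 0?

6

t3 = t2 XOR t1 must be 0, so t2 and t1 are equal.
Satisfying assignments:
  A=0, B=0, C=0
  A=0, B=0, C=1
  A=0, B=1, C=1
  A=1, B=0, C=0
  A=1, B=0, C=1
  A=1, B=1, C=0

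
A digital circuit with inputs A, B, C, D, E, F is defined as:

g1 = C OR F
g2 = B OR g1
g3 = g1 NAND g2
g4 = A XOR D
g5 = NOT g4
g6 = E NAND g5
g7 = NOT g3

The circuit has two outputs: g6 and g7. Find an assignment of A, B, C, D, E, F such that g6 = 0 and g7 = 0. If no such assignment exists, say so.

A=1, B=0, C=0, D=1, E=1, F=0

Check with A=1, B=0, C=0, D=1, E=1, F=0:
g1 = C OR F = 0 OR 0 = 0
g2 = B OR g1 = 0 OR 0 = 0
g3 = g1 NAND g2 = 0 NAND 0 = 1
g4 = A XOR D = 1 XOR 1 = 0
g5 = NOT g4 = NOT 0 = 1
g6 = E NAND g5 = 1 NAND 1 = 0
g7 = NOT g3 = NOT 1 = 0
So g6 = 0 and g7 = 0.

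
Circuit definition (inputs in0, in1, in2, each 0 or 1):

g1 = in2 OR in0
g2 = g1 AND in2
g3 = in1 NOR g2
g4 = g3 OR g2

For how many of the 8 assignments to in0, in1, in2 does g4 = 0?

2

g4 = g3 OR g2 must be 0, so both g3 = 0 and g2 = 0.
g3 = in1 NOR g2 must be 0, so at least one of in1, g2 is 1.
Enumerating the 8 input combinations, 2 give g4 = 0 and 6 give g4 = 1.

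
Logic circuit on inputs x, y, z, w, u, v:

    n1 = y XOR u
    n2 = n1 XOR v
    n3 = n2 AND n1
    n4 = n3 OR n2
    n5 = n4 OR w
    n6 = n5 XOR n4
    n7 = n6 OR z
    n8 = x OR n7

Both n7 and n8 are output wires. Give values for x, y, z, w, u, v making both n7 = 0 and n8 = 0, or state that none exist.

Check with x=0 y=1 z=0 w=0 u=0 v=0:
n1 = y XOR u = 1 XOR 0 = 1
n2 = n1 XOR v = 1 XOR 0 = 1
n3 = n2 AND n1 = 1 AND 1 = 1
n4 = n3 OR n2 = 1 OR 1 = 1
n5 = n4 OR w = 1 OR 0 = 1
n6 = n5 XOR n4 = 1 XOR 1 = 0
n7 = n6 OR z = 0 OR 0 = 0
n8 = x OR n7 = 0 OR 0 = 0
So n7 = 0 and n8 = 0.

x=0 y=1 z=0 w=0 u=0 v=0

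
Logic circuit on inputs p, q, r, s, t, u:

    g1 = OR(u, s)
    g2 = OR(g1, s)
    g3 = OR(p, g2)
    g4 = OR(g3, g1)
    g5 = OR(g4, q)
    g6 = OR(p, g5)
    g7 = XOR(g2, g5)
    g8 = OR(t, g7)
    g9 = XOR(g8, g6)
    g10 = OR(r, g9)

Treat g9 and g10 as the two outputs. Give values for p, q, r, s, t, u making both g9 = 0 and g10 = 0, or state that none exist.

p=0, q=1, r=0, s=0, t=1, u=0

Check with p=0, q=1, r=0, s=0, t=1, u=0:
g1 = OR(u, s) = OR(0, 0) = 0
g2 = OR(g1, s) = OR(0, 0) = 0
g3 = OR(p, g2) = OR(0, 0) = 0
g4 = OR(g3, g1) = OR(0, 0) = 0
g5 = OR(g4, q) = OR(0, 1) = 1
g6 = OR(p, g5) = OR(0, 1) = 1
g7 = XOR(g2, g5) = XOR(0, 1) = 1
g8 = OR(t, g7) = OR(1, 1) = 1
g9 = XOR(g8, g6) = XOR(1, 1) = 0
g10 = OR(r, g9) = OR(0, 0) = 0
So g9 = 0 and g10 = 0.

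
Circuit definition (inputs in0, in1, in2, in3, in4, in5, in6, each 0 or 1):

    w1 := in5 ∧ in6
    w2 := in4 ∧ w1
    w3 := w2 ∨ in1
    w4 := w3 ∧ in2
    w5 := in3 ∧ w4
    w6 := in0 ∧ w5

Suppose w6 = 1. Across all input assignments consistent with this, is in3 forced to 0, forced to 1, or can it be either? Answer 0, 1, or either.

w6 = in0 ∧ w5 must be 1, so both in0 = 1 and w5 = 1.
w5 = in3 ∧ w4 must be 1, so both in3 = 1 and w4 = 1.
w4 = w3 ∧ in2 must be 1, so both w3 = 1 and in2 = 1.
Every assignment with w6 = 1 has in3 = 1; there are 9 such assignment(s).

1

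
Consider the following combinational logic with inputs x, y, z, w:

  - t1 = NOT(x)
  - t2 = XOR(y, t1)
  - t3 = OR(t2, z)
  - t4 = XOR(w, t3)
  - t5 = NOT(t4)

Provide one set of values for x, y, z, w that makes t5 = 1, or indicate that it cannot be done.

t5 = NOT(t4) must be 1, so t4 = 0.
t4 = XOR(w, t3) must be 0, so w and t3 are equal.
Check with x=1, y=1, z=1, w=1:
t1 = NOT(x) = NOT 1 = 0
t2 = XOR(y, t1) = XOR(1, 0) = 1
t3 = OR(t2, z) = OR(1, 1) = 1
t4 = XOR(w, t3) = XOR(1, 1) = 0
t5 = NOT(t4) = NOT 0 = 1
So t5 = 1 as required.

x=1, y=1, z=1, w=1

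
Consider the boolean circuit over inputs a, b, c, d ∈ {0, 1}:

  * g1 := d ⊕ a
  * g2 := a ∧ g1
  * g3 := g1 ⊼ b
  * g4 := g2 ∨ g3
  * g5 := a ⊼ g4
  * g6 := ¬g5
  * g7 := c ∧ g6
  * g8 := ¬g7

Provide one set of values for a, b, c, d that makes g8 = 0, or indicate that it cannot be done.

Check with a=1, b=0, c=1, d=0:
g1 = d ⊕ a = 0 ⊕ 1 = 1
g2 = a ∧ g1 = 1 ∧ 1 = 1
g3 = g1 ⊼ b = 1 ⊼ 0 = 1
g4 = g2 ∨ g3 = 1 ∨ 1 = 1
g5 = a ⊼ g4 = 1 ⊼ 1 = 0
g6 = ¬g5 = ¬0 = 1
g7 = c ∧ g6 = 1 ∧ 1 = 1
g8 = ¬g7 = ¬1 = 0
So g8 = 0 as required.

a=1, b=0, c=1, d=0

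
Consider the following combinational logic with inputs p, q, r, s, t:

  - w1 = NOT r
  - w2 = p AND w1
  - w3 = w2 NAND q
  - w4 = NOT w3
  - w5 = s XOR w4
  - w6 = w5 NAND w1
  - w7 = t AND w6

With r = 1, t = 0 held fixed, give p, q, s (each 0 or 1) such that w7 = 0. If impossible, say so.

p=0 q=0 s=1

w7 = t AND w6 must be 0, so at least one of t, w6 is 0.
Check with r = 1, t = 0 and p=0, q=0, s=1:
w1 = NOT r = NOT 1 = 0
w2 = p AND w1 = 0 AND 0 = 0
w3 = w2 NAND q = 0 NAND 0 = 1
w4 = NOT w3 = NOT 1 = 0
w5 = s XOR w4 = 1 XOR 0 = 1
w6 = w5 NAND w1 = 1 NAND 0 = 1
w7 = t AND w6 = 0 AND 1 = 0
So w7 = 0.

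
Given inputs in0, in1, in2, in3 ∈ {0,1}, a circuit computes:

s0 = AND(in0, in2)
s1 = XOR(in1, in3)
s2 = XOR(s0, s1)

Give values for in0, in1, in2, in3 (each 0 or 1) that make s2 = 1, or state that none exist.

in0=0, in1=0, in2=0, in3=1

Check with in0=0, in1=0, in2=0, in3=1:
s0 = AND(in0, in2) = AND(0, 0) = 0
s1 = XOR(in1, in3) = XOR(0, 1) = 1
s2 = XOR(s0, s1) = XOR(0, 1) = 1
So s2 = 1 as required.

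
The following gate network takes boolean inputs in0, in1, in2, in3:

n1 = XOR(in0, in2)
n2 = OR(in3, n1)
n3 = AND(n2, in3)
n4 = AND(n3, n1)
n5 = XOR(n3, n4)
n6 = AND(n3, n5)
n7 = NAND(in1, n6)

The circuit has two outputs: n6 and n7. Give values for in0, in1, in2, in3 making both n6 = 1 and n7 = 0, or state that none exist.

Check with in0=0, in1=1, in2=0, in3=1:
n1 = XOR(in0, in2) = XOR(0, 0) = 0
n2 = OR(in3, n1) = OR(1, 0) = 1
n3 = AND(n2, in3) = AND(1, 1) = 1
n4 = AND(n3, n1) = AND(1, 0) = 0
n5 = XOR(n3, n4) = XOR(1, 0) = 1
n6 = AND(n3, n5) = AND(1, 1) = 1
n7 = NAND(in1, n6) = NAND(1, 1) = 0
So n6 = 1 and n7 = 0.

in0=0, in1=1, in2=0, in3=1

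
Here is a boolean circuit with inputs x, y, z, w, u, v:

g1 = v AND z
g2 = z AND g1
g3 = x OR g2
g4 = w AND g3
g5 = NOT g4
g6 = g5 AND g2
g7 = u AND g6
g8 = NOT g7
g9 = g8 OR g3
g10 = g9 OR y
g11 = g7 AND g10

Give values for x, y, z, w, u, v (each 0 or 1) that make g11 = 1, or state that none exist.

Check with x=0, y=0, z=1, w=0, u=1, v=1:
g1 = v AND z = 1 AND 1 = 1
g2 = z AND g1 = 1 AND 1 = 1
g3 = x OR g2 = 0 OR 1 = 1
g4 = w AND g3 = 0 AND 1 = 0
g5 = NOT g4 = NOT 0 = 1
g6 = g5 AND g2 = 1 AND 1 = 1
g7 = u AND g6 = 1 AND 1 = 1
g8 = NOT g7 = NOT 1 = 0
g9 = g8 OR g3 = 0 OR 1 = 1
g10 = g9 OR y = 1 OR 0 = 1
g11 = g7 AND g10 = 1 AND 1 = 1
So g11 = 1 as required.

x=0, y=0, z=1, w=0, u=1, v=1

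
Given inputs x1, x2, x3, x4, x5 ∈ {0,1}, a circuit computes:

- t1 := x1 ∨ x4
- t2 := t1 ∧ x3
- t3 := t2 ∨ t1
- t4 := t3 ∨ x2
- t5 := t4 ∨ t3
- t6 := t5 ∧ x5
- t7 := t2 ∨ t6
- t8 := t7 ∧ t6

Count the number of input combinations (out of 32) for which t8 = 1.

14

t8 = t7 ∧ t6 must be 1, so both t7 = 1 and t6 = 1.
t7 = t2 ∨ t6 must be 1, so at least one of t2, t6 is 1.
Enumerating the 32 input combinations, 14 give t8 = 1 and 18 give t8 = 0.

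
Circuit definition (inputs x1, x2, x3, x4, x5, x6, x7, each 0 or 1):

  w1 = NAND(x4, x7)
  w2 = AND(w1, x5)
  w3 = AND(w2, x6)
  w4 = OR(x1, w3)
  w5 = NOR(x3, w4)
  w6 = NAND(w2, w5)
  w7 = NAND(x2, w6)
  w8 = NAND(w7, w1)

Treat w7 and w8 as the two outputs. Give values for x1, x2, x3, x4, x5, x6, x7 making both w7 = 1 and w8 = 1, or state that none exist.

x1=1, x2=0, x3=0, x4=1, x5=0, x6=0, x7=1

Check with x1=1, x2=0, x3=0, x4=1, x5=0, x6=0, x7=1:
w1 = NAND(x4, x7) = NAND(1, 1) = 0
w2 = AND(w1, x5) = AND(0, 0) = 0
w3 = AND(w2, x6) = AND(0, 0) = 0
w4 = OR(x1, w3) = OR(1, 0) = 1
w5 = NOR(x3, w4) = NOR(0, 1) = 0
w6 = NAND(w2, w5) = NAND(0, 0) = 1
w7 = NAND(x2, w6) = NAND(0, 1) = 1
w8 = NAND(w7, w1) = NAND(1, 0) = 1
So w7 = 1 and w8 = 1.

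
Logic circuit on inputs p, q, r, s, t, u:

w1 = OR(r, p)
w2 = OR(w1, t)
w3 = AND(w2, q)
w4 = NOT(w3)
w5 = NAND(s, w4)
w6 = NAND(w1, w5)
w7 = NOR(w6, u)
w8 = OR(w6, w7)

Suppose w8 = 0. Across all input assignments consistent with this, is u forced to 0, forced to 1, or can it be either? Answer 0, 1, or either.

1

w8 = OR(w6, w7) must be 0, so both w6 = 0 and w7 = 0.
w6 = NAND(w1, w5) must be 0, so both w1 = 1 and w5 = 1.
Every assignment with w8 = 0 has u = 1; there are 18 such assignment(s).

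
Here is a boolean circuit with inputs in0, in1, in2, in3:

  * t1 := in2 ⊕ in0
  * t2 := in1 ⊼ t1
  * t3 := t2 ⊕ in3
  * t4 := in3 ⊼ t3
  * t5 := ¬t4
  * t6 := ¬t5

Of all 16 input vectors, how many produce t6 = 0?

t6 = ¬t5 must be 0, so t5 = 1.
Satisfying assignments:
  in0=0, in1=1, in2=1, in3=1
  in0=1, in1=1, in2=0, in3=1

2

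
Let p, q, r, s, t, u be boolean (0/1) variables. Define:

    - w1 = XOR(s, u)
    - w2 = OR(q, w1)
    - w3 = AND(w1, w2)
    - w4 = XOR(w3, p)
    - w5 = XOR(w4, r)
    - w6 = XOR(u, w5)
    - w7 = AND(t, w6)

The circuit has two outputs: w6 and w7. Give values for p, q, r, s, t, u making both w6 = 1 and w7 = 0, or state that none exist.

p=0, q=0, r=0, s=1, t=0, u=0

Check with p=0, q=0, r=0, s=1, t=0, u=0:
w1 = XOR(s, u) = XOR(1, 0) = 1
w2 = OR(q, w1) = OR(0, 1) = 1
w3 = AND(w1, w2) = AND(1, 1) = 1
w4 = XOR(w3, p) = XOR(1, 0) = 1
w5 = XOR(w4, r) = XOR(1, 0) = 1
w6 = XOR(u, w5) = XOR(0, 1) = 1
w7 = AND(t, w6) = AND(0, 1) = 0
So w6 = 1 and w7 = 0.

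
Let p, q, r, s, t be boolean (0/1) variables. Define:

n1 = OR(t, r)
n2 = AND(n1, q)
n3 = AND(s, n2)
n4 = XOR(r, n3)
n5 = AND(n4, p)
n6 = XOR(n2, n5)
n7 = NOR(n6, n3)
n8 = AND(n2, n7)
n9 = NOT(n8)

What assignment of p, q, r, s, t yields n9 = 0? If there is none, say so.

n9 = NOT(n8) must be 0, so n8 = 1.
Check with p=1, q=1, r=1, s=0, t=0:
n1 = OR(t, r) = OR(0, 1) = 1
n2 = AND(n1, q) = AND(1, 1) = 1
n3 = AND(s, n2) = AND(0, 1) = 0
n4 = XOR(r, n3) = XOR(1, 0) = 1
n5 = AND(n4, p) = AND(1, 1) = 1
n6 = XOR(n2, n5) = XOR(1, 1) = 0
n7 = NOR(n6, n3) = NOR(0, 0) = 1
n8 = AND(n2, n7) = AND(1, 1) = 1
n9 = NOT(n8) = NOT 1 = 0
So n9 = 0 as required.

p=1, q=1, r=1, s=0, t=0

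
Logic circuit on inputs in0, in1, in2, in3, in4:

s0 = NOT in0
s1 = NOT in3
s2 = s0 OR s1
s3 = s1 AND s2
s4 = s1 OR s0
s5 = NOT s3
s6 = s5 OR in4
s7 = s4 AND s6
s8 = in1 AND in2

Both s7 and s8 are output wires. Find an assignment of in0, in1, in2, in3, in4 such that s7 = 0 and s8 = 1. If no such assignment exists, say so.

in0=1, in1=1, in2=1, in3=0, in4=0

Check with in0=1, in1=1, in2=1, in3=0, in4=0:
s0 = NOT in0 = NOT 1 = 0
s1 = NOT in3 = NOT 0 = 1
s2 = s0 OR s1 = 0 OR 1 = 1
s3 = s1 AND s2 = 1 AND 1 = 1
s4 = s1 OR s0 = 1 OR 0 = 1
s5 = NOT s3 = NOT 1 = 0
s6 = s5 OR in4 = 0 OR 0 = 0
s7 = s4 AND s6 = 1 AND 0 = 0
s8 = in1 AND in2 = 1 AND 1 = 1
So s7 = 0 and s8 = 1.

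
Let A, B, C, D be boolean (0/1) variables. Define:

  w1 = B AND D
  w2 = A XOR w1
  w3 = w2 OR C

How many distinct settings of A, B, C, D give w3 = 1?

w3 = w2 OR C must be 1, so at least one of w2, C is 1.
Enumerating the 16 input combinations, 12 give w3 = 1 and 4 give w3 = 0.

12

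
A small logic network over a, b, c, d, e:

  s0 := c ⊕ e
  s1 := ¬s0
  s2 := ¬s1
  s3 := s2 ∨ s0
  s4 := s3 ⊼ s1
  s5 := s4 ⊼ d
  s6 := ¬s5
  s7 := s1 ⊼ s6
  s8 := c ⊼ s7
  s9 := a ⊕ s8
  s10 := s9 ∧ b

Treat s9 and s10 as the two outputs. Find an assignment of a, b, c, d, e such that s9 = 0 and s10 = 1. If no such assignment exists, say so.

Across all 32 input combinations, none give both s9 = 0 and s10 = 1.

no solution exists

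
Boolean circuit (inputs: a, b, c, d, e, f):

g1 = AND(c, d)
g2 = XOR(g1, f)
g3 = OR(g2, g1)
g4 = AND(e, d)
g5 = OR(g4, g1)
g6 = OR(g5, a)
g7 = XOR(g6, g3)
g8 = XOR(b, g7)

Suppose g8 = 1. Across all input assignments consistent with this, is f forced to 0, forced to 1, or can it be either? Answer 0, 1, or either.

Both values of f occur among assignments with g8 = 1:
  f=0: a=0, b=0, c=0, d=1, e=1, f=0
  f=1: a=0, b=0, c=0, d=0, e=0, f=1

either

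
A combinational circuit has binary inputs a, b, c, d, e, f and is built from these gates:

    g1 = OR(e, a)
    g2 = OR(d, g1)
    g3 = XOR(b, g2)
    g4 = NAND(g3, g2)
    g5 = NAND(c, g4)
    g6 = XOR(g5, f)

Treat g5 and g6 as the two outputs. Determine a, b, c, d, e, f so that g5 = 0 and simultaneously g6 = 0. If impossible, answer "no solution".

a=0, b=1, c=1, d=0, e=1, f=0

Check with a=0, b=1, c=1, d=0, e=1, f=0:
g1 = OR(e, a) = OR(1, 0) = 1
g2 = OR(d, g1) = OR(0, 1) = 1
g3 = XOR(b, g2) = XOR(1, 1) = 0
g4 = NAND(g3, g2) = NAND(0, 1) = 1
g5 = NAND(c, g4) = NAND(1, 1) = 0
g6 = XOR(g5, f) = XOR(0, 0) = 0
So g5 = 0 and g6 = 0.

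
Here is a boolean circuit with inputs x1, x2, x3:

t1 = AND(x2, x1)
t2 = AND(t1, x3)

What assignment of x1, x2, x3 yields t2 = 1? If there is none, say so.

x1=1, x2=1, x3=1

t2 = AND(t1, x3) must be 1, so both t1 = 1 and x3 = 1.
t1 = AND(x2, x1) must be 1, so both x2 = 1 and x1 = 1.
Check with x1=1, x2=1, x3=1:
t1 = AND(x2, x1) = AND(1, 1) = 1
t2 = AND(t1, x3) = AND(1, 1) = 1
So t2 = 1 as required.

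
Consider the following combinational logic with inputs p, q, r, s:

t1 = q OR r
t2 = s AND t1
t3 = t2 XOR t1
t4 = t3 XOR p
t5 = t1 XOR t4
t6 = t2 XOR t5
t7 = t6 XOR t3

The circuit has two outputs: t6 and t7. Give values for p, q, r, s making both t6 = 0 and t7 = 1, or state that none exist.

Check with p=0, q=1, r=0, s=0:
t1 = q OR r = 1 OR 0 = 1
t2 = s AND t1 = 0 AND 1 = 0
t3 = t2 XOR t1 = 0 XOR 1 = 1
t4 = t3 XOR p = 1 XOR 0 = 1
t5 = t1 XOR t4 = 1 XOR 1 = 0
t6 = t2 XOR t5 = 0 XOR 0 = 0
t7 = t6 XOR t3 = 0 XOR 1 = 1
So t6 = 0 and t7 = 1.

p=0, q=1, r=0, s=0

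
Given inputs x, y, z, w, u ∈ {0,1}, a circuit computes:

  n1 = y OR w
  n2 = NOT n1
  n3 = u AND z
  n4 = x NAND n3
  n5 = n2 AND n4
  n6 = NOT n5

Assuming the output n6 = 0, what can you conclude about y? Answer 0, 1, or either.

0

n6 = NOT n5 must be 0, so n5 = 1.
n5 = n2 AND n4 must be 1, so both n2 = 1 and n4 = 1.
Every assignment with n6 = 0 has y = 0; there are 7 such assignment(s).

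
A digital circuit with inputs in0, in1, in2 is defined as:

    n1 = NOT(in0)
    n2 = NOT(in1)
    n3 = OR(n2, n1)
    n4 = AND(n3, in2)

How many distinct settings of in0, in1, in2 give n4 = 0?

5

n4 = AND(n3, in2) must be 0, so at least one of n3, in2 is 0.
Satisfying assignments:
  in0=0, in1=0, in2=0
  in0=0, in1=1, in2=0
  in0=1, in1=0, in2=0
  in0=1, in1=1, in2=0
  in0=1, in1=1, in2=1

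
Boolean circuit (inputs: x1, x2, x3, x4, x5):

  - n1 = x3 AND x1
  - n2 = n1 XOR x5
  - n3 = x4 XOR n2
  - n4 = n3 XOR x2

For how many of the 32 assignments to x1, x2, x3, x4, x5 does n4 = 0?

n4 = n3 XOR x2 must be 0, so n3 and x2 are equal.
Enumerating the 32 input combinations, 16 give n4 = 0 and 16 give n4 = 1.

16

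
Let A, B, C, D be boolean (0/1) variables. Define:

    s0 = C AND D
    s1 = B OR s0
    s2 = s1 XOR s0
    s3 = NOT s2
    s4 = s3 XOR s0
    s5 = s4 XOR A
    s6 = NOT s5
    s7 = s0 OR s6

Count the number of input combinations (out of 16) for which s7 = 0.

6

s7 = s0 OR s6 must be 0, so both s0 = 0 and s6 = 0.
s0 = C AND D must be 0, so at least one of C, D is 0.
Satisfying assignments:
  A=0, B=0, C=0, D=0
  A=0, B=0, C=0, D=1
  A=0, B=0, C=1, D=0
  A=1, B=1, C=0, D=0
  A=1, B=1, C=0, D=1
  A=1, B=1, C=1, D=0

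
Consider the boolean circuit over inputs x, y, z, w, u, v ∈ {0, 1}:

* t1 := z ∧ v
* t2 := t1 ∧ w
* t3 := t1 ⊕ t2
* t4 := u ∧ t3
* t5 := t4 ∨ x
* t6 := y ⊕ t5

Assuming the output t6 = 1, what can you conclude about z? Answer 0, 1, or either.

Both values of z occur among assignments with t6 = 1:
  z=0: x=0, y=1, z=0, w=0, u=0, v=0
  z=1: x=0, y=0, z=1, w=0, u=1, v=1

either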